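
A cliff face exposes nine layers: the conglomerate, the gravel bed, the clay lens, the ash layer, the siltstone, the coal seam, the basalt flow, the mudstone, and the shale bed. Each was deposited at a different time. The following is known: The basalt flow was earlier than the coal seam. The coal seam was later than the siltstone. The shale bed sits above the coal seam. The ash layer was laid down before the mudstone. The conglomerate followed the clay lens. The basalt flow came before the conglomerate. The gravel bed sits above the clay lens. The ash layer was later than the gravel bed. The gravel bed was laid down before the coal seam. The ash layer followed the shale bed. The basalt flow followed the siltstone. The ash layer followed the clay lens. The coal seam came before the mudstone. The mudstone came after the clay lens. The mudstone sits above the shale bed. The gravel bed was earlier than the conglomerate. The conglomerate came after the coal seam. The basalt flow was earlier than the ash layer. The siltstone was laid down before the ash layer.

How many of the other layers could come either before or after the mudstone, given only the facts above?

Forced before the mudstone: the ash layer, the basalt flow, the clay lens, the coal seam, the gravel bed, the shale bed, and the siltstone.
That leaves the conglomerate with no forced order relative to the mudstone — 1.

1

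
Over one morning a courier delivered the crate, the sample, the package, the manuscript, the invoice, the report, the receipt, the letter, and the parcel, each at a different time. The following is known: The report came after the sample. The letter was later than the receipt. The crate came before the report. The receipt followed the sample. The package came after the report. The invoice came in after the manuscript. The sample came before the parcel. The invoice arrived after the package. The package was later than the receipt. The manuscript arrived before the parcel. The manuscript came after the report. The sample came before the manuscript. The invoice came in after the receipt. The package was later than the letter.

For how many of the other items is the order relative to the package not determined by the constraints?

Forced before the package: the crate, the letter, the receipt, the report, and the sample; forced after the package: the invoice.
That leaves the manuscript and the parcel with no forced order relative to the package — 2.

2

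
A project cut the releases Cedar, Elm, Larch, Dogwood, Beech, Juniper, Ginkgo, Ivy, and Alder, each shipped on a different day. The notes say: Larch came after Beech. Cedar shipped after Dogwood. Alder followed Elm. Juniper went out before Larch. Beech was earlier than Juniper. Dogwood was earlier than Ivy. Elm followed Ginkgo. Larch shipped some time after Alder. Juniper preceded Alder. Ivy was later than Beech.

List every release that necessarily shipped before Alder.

Beech, Elm, Ginkgo, Juniper

Directly stated before Alder: Elm and Juniper.
Beech reaches Alder via Beech → Juniper → Alder.
Ginkgo reaches Alder via Ginkgo → Elm → Alder.
No chain forces Larch (or any of the others) ahead of Alder.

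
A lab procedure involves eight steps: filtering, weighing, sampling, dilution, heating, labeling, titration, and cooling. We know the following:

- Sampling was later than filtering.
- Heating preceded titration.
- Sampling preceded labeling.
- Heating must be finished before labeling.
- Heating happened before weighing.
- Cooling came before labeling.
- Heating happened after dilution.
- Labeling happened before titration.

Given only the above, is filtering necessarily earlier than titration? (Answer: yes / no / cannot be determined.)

yes

Chain the constraints: filtering → sampling → labeling → titration. Each link is directly stated, so filtering comes before titration.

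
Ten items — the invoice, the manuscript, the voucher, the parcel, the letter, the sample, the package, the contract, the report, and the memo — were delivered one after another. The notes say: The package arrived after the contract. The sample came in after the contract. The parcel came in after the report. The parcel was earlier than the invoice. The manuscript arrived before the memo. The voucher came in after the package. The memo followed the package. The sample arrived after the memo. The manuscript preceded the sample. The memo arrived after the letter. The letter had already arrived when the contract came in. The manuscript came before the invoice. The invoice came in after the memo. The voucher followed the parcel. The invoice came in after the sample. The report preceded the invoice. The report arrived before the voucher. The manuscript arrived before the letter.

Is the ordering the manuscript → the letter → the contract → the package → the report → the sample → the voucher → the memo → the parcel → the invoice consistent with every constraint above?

The constraints require the parcel before the voucher, but in the proposed sequence the voucher appears ahead of the parcel. That one violation is enough.

no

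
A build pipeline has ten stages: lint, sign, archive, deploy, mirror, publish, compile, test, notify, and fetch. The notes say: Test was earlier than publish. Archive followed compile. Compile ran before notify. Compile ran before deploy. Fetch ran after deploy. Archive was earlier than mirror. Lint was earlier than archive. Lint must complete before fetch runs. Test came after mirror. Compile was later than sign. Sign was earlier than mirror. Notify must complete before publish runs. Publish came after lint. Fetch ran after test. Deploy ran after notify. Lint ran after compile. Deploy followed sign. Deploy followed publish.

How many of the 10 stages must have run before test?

Directly stated before test: mirror.
Archive reaches test via archive → mirror → test.
Compile reaches test via compile → archive → mirror → test.
Lint reaches test via lint → archive → mirror → test.
Likewise sign reaches test by chaining the stated constraints.
That's archive, compile, lint, mirror, and sign — 5 in all.

5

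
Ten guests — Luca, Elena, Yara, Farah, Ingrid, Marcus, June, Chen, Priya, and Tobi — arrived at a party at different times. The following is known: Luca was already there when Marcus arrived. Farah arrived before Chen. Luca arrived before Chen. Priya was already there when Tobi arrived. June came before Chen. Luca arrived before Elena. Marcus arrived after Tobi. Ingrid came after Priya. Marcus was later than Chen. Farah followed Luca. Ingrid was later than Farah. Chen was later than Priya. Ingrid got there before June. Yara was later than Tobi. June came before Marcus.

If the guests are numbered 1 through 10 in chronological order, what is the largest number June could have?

8

June must come before Chen and Marcus — 2 guests forced after them.
Everything else can be placed before June in some valid order, so June can sit as late as position 10 − 2 = 8.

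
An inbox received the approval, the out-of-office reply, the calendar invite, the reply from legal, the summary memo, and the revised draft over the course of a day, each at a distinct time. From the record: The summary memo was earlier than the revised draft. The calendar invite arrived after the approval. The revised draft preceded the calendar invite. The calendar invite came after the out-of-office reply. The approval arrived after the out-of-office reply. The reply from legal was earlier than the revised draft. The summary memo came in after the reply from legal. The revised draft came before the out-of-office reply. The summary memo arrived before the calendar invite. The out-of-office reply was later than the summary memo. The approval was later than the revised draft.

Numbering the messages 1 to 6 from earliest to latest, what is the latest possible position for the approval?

5

The approval must come before the calendar invite — 1 message forced after it.
Everything else can be placed before the approval in some valid order, so the approval can sit as late as position 6 − 1 = 5.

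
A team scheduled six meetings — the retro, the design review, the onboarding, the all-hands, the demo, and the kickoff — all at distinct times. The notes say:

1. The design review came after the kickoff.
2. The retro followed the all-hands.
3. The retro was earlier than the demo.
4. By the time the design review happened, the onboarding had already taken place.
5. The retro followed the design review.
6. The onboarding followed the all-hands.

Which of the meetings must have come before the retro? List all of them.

Directly stated before the retro: the all-hands and the design review.
The kickoff reaches the retro via the kickoff → the design review → the retro.
The onboarding reaches the retro via the onboarding → the design review → the retro.
No chain forces the demo ahead of the retro.

the all-hands, the design review, the kickoff, the onboarding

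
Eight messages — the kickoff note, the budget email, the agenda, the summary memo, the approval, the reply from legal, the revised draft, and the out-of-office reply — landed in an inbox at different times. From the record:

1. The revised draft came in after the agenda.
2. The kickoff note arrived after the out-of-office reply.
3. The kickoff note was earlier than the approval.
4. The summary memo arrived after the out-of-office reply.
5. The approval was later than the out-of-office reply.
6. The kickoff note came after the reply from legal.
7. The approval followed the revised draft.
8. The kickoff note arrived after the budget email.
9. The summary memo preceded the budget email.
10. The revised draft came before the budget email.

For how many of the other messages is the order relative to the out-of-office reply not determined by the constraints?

3

Forced after the out-of-office reply: the approval, the budget email, the kickoff note, and the summary memo.
That leaves the agenda, the reply from legal, and the revised draft with no forced order relative to the out-of-office reply — 3.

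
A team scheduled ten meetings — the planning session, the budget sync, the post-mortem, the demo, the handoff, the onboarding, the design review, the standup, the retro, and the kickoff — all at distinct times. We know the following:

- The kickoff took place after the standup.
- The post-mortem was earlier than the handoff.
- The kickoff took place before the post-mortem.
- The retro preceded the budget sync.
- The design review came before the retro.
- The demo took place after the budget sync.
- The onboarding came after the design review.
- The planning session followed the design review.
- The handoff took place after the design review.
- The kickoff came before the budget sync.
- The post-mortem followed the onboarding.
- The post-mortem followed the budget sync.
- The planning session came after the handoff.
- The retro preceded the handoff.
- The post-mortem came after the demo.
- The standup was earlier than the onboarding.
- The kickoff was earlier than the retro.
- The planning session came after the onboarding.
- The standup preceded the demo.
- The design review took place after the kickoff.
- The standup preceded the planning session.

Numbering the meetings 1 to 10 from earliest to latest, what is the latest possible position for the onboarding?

The onboarding must come before the handoff, the planning session, and the post-mortem — 3 meetings forced after it.
Everything else can be placed before the onboarding in some valid order, so the onboarding can sit as late as position 10 − 3 = 7.

7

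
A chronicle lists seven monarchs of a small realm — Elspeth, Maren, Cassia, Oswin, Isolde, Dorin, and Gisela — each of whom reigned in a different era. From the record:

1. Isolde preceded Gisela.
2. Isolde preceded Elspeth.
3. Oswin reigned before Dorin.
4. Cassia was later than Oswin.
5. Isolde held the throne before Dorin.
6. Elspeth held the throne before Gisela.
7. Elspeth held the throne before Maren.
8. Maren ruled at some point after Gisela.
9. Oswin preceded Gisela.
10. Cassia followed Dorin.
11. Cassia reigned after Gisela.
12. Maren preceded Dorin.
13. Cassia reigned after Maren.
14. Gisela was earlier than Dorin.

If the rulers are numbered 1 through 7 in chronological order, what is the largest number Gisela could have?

Gisela must come before Cassia, Dorin, and Maren — 3 rulers forced after them.
Everything else can be placed before Gisela in some valid order, so Gisela can sit as late as position 7 − 3 = 4.

4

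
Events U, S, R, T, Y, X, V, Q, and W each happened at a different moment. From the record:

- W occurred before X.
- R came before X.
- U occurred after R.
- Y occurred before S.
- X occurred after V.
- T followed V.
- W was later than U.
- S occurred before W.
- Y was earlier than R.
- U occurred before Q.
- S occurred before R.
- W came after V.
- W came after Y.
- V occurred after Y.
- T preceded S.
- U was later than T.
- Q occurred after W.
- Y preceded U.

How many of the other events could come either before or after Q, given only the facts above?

Forced before Q: R, S, T, U, V, W, and Y.
That leaves X with no forced order relative to Q — 1.

1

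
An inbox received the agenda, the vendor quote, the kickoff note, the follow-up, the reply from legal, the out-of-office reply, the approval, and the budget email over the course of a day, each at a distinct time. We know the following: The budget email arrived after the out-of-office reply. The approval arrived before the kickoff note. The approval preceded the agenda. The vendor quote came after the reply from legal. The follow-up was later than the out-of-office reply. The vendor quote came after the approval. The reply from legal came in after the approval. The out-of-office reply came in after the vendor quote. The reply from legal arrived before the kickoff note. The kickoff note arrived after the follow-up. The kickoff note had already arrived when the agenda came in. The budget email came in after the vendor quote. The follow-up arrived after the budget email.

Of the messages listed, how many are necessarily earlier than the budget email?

4

Directly stated before the budget email: the out-of-office reply and the vendor quote.
The approval reaches the budget email via the approval → the vendor quote → the budget email.
The reply from legal reaches the budget email via the reply from legal → the vendor quote → the budget email.
That's the approval, the out-of-office reply, the reply from legal, and the vendor quote — 4 in all.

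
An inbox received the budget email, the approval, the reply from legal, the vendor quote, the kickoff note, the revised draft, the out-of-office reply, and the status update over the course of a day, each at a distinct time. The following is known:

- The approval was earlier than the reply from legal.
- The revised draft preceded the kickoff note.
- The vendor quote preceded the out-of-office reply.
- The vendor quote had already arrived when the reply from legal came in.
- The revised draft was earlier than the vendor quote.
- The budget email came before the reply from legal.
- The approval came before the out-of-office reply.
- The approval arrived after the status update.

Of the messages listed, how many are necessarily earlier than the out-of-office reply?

4

Directly stated before the out-of-office reply: the approval and the vendor quote.
The revised draft reaches the out-of-office reply via the revised draft → the vendor quote → the out-of-office reply.
The status update reaches the out-of-office reply via the status update → the approval → the out-of-office reply.
No chain forces the kickoff note (or any of the others) ahead of the out-of-office reply.
That's the approval, the revised draft, the status update, and the vendor quote — 4 in all.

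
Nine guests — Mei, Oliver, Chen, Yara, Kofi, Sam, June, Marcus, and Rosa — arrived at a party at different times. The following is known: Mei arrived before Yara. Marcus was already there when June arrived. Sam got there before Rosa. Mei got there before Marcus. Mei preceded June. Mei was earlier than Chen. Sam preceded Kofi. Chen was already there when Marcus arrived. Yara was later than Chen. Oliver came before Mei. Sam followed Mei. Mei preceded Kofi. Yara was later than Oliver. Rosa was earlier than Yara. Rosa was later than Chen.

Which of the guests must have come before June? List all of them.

Directly stated before June: Marcus and Mei.
Chen reaches June via Chen → Marcus → June.
Oliver reaches June via Oliver → Mei → June.

Chen, Marcus, Mei, Oliver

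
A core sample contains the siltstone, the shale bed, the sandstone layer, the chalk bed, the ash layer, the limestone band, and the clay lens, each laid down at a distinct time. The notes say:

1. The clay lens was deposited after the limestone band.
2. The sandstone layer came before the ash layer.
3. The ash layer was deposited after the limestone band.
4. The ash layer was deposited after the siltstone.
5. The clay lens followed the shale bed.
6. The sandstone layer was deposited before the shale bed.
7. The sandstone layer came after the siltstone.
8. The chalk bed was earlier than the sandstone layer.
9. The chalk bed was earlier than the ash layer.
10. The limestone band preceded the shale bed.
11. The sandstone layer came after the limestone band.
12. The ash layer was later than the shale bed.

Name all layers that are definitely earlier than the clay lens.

the chalk bed, the limestone band, the sandstone layer, the shale bed, the siltstone

Directly stated before the clay lens: the limestone band and the shale bed.
The chalk bed reaches the clay lens via the chalk bed → the sandstone layer → the shale bed → the clay lens.
The sandstone layer reaches the clay lens via the sandstone layer → the shale bed → the clay lens.
The siltstone reaches the clay lens via the siltstone → the sandstone layer → the shale bed → the clay lens.
No chain forces the ash layer ahead of the clay lens.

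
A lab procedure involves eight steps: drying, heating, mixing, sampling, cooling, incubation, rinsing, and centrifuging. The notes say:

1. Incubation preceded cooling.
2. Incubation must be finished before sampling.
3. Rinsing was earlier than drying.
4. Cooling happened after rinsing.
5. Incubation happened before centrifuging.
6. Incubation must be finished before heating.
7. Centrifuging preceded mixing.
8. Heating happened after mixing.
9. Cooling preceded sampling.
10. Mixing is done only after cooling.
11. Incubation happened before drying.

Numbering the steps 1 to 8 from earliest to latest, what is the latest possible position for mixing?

7

Mixing must come before heating — 1 step forced after it.
Everything else can be placed before mixing in some valid order, so mixing can sit as late as position 8 − 1 = 7.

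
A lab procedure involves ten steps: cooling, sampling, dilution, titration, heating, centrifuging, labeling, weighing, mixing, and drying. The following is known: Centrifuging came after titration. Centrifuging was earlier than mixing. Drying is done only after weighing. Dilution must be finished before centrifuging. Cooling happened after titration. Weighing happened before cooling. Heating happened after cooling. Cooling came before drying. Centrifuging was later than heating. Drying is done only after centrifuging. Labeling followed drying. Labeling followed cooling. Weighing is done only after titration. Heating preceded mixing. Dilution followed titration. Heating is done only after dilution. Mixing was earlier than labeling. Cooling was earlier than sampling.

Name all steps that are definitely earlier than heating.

cooling, dilution, titration, weighing

Directly stated before heating: cooling and dilution.
Titration reaches heating via titration → cooling → heating.
Weighing reaches heating via weighing → cooling → heating.
No chain forces drying (or any of the others) ahead of heating.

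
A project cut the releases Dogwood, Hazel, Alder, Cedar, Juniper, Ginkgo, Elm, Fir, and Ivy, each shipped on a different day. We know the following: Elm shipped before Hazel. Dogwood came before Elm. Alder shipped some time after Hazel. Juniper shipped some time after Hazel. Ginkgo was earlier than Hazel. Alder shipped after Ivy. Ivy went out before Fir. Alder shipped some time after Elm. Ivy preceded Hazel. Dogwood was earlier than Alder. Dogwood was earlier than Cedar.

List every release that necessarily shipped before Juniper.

Directly stated before Juniper: Hazel.
Dogwood reaches Juniper via Dogwood → Elm → Hazel → Juniper.
Elm reaches Juniper via Elm → Hazel → Juniper.
Ginkgo reaches Juniper via Ginkgo → Hazel → Juniper.
Likewise Ivy reaches Juniper by chaining the stated constraints.

Dogwood, Elm, Ginkgo, Hazel, Ivy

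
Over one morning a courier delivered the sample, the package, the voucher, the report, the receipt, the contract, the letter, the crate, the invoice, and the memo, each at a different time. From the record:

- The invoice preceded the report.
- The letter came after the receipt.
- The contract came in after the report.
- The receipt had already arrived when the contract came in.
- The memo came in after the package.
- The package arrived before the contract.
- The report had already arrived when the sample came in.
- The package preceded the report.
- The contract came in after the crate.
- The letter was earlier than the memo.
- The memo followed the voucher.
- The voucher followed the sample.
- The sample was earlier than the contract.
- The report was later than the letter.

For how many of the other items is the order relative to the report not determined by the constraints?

1

Forced before the report: the invoice, the letter, the package, and the receipt; forced after the report: the contract, the memo, the sample, and the voucher.
That leaves the crate with no forced order relative to the report — 1.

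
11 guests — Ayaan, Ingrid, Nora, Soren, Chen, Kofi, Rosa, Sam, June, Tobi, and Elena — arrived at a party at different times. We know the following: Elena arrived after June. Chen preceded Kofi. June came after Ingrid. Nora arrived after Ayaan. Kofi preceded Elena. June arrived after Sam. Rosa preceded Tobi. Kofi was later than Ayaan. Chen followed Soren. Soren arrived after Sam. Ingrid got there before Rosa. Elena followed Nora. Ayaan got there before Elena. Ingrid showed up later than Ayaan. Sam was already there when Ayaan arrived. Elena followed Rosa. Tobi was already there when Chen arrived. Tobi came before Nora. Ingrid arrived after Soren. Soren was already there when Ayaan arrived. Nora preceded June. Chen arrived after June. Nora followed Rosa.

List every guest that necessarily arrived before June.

Ayaan, Ingrid, Nora, Rosa, Sam, Soren, Tobi

Directly stated before June: Ingrid, Nora, and Sam.
Ayaan reaches June via Ayaan → Ingrid → June.
Rosa reaches June via Rosa → Nora → June.
Soren reaches June via Soren → Ingrid → June.
Likewise Tobi reaches June by chaining the stated constraints.
No chain forces Kofi (or any of the others) ahead of June.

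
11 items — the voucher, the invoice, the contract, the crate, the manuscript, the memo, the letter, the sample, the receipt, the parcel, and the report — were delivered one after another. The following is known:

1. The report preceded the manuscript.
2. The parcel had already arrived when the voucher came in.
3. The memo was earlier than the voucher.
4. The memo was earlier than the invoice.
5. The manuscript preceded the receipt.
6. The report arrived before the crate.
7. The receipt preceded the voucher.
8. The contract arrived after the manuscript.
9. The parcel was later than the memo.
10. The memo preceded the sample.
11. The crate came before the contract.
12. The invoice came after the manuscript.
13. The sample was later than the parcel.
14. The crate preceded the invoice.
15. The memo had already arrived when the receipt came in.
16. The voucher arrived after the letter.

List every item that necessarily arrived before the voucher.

Directly stated before the voucher: the letter, the memo, the parcel, and the receipt.
The manuscript reaches the voucher via the manuscript → the receipt → the voucher.
The report reaches the voucher via the report → the manuscript → the receipt → the voucher.
No chain forces the invoice (or any of the others) ahead of the voucher.

the letter, the manuscript, the memo, the parcel, the receipt, the report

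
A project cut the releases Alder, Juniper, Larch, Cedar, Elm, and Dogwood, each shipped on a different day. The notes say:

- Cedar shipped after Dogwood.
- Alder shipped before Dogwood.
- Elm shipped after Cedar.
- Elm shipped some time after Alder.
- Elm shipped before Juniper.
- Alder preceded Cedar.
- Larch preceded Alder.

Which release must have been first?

Larch has a chain of constraints placing it before every other release, so Larch must be first.

Larch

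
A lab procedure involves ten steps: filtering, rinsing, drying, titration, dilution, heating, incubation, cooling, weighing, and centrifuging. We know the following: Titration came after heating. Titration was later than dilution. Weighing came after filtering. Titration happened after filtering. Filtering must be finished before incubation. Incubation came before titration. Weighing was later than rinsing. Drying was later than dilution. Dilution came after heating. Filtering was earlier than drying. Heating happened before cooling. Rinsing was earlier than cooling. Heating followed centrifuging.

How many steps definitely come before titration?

Directly stated before titration: dilution, filtering, heating, and incubation.
Centrifuging reaches titration via centrifuging → heating → titration.
No chain forces cooling (or any of the others) ahead of titration.
That's centrifuging, dilution, filtering, heating, and incubation — 5 in all.

5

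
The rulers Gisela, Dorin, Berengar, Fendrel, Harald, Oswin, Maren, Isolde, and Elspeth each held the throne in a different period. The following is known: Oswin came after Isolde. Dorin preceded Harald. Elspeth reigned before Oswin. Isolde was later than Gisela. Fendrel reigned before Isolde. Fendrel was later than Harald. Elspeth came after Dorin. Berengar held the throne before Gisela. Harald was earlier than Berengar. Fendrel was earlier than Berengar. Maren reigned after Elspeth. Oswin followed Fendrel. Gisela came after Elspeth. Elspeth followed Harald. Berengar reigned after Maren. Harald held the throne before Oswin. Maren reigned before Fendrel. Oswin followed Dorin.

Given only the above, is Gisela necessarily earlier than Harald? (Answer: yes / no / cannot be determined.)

Tracing the constraints gives Harald → Elspeth → Gisela, so Harald must come before Gisela.
That means Gisela cannot be before Harald.

no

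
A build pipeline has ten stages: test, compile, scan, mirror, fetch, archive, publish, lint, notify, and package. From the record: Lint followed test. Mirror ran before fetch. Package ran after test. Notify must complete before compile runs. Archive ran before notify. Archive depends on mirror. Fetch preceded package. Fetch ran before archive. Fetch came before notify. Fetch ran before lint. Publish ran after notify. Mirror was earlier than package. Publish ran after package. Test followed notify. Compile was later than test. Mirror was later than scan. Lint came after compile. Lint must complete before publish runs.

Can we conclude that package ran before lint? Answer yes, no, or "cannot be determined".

cannot be determined

No chain of stated constraints runs from package to lint, and none runs from lint to package either.
So the relative order of package and lint is not fixed by the given facts.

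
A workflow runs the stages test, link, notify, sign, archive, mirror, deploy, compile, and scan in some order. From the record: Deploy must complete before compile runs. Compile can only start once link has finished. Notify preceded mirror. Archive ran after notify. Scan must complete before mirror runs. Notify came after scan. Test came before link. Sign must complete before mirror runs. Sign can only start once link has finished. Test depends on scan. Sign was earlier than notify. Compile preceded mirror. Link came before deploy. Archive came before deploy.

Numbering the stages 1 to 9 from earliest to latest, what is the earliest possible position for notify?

Link, scan, sign, and test must all come before notify — 4 forced predecessors.
Nothing else is forced ahead of notify, so its earliest slot is position 4 + 1 = 5.

5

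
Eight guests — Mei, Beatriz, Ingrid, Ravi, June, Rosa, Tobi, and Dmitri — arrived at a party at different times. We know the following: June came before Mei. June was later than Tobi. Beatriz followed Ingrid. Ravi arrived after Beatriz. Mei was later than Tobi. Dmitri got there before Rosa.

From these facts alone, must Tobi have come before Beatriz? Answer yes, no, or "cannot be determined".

No chain of stated constraints runs from Tobi to Beatriz, and none runs from Beatriz to Tobi either.
So the relative order of Tobi and Beatriz is not fixed by the given facts.

cannot be determined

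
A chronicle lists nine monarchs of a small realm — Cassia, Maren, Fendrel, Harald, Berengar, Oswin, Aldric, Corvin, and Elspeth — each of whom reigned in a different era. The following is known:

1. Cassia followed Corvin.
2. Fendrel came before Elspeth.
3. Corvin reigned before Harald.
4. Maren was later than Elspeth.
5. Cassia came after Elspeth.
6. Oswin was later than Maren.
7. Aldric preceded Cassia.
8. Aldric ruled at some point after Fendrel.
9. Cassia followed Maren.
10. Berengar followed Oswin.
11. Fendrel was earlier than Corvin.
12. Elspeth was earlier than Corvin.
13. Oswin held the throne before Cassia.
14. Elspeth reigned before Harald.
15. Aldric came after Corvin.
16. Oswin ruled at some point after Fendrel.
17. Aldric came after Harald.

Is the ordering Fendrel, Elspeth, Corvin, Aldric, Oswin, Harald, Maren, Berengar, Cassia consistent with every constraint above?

no

The constraints require Maren before Oswin, but in the proposed sequence Oswin appears ahead of Maren. That one violation is enough.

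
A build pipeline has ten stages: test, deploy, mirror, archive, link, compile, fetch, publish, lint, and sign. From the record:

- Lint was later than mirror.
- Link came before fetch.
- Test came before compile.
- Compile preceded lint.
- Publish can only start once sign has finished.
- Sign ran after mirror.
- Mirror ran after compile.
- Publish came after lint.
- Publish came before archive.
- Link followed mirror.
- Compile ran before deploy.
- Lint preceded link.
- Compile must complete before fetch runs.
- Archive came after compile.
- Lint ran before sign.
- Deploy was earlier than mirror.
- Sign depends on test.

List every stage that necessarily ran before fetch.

Directly stated before fetch: compile and link.
Deploy reaches fetch via deploy → mirror → link → fetch.
Lint reaches fetch via lint → link → fetch.
Mirror reaches fetch via mirror → link → fetch.
Likewise test reaches fetch by chaining the stated constraints.
No chain forces publish (or any of the others) ahead of fetch.

compile, deploy, link, lint, mirror, test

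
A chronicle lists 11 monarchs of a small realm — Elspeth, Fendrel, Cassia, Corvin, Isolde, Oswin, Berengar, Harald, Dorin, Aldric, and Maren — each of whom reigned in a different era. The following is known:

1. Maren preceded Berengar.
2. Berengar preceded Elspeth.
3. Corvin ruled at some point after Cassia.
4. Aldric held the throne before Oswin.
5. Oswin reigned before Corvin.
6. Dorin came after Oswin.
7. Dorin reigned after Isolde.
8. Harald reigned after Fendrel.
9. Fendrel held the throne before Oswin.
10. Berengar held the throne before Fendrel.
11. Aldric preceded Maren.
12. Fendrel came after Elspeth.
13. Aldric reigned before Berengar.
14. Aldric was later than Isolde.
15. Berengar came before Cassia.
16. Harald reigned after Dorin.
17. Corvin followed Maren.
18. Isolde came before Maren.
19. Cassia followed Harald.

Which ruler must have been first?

Isolde

Isolde has a chain of constraints placing them before every other ruler, so Isolde must be first.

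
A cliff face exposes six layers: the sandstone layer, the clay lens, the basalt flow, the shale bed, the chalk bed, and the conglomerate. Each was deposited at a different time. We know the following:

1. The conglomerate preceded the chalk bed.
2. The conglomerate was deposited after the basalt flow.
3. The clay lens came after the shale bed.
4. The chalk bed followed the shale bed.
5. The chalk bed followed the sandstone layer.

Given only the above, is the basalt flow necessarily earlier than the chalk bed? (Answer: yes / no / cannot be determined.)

Chain the constraints: the basalt flow → the conglomerate → the chalk bed. Each link is directly stated, so the basalt flow comes before the chalk bed.

yes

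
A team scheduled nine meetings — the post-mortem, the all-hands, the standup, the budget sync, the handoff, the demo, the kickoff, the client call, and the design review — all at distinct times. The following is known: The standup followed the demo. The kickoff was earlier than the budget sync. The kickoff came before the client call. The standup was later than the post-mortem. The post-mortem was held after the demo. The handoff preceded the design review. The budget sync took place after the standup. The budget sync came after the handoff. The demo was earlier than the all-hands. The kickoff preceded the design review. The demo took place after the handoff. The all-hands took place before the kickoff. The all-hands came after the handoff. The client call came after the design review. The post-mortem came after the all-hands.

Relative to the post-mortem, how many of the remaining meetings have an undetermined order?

Forced before the post-mortem: the all-hands, the demo, and the handoff; forced after the post-mortem: the budget sync and the standup.
That leaves the client call, the design review, and the kickoff with no forced order relative to the post-mortem — 3.

3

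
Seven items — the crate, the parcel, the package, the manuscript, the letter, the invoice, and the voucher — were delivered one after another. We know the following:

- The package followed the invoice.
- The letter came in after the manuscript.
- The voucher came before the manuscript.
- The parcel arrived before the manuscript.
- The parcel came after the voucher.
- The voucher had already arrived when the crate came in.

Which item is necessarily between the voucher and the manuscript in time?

Tracing the constraints gives the voucher → the parcel → the manuscript, so the parcel sits after the voucher and before the manuscript.
No other item is forced both after the voucher and before the manuscript.

the parcel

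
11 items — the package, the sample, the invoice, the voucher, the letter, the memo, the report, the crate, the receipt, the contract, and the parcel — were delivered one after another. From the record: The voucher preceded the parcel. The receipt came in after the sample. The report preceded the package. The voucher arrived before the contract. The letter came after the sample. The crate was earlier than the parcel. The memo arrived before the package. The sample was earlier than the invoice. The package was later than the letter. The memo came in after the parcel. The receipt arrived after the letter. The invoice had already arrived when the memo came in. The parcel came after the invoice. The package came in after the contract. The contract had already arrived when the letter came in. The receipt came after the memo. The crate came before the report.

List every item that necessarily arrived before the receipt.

Directly stated before the receipt: the letter, the memo, and the sample.
The contract reaches the receipt via the contract → the letter → the receipt.
The crate reaches the receipt via the crate → the parcel → the memo → the receipt.
The invoice reaches the receipt via the invoice → the memo → the receipt.
Likewise the parcel and the voucher each reach the receipt by chaining the stated constraints.
No chain forces the report (or any of the others) ahead of the receipt.

the contract, the crate, the invoice, the letter, the memo, the parcel, the sample, the voucher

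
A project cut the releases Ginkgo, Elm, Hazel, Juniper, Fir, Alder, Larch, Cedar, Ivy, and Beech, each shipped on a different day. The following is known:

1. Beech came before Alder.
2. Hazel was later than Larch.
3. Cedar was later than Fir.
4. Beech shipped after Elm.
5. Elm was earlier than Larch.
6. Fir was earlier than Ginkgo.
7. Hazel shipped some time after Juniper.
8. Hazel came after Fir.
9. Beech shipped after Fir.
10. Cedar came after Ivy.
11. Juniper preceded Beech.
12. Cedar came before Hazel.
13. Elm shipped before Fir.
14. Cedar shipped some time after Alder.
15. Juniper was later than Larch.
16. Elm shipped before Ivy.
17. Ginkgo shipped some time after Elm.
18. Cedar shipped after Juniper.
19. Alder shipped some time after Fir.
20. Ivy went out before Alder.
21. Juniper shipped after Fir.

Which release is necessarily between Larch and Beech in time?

Tracing the constraints gives Larch → Juniper → Beech, so Juniper sits after Larch and before Beech.
No other release is forced both after Larch and before Beech.

Juniper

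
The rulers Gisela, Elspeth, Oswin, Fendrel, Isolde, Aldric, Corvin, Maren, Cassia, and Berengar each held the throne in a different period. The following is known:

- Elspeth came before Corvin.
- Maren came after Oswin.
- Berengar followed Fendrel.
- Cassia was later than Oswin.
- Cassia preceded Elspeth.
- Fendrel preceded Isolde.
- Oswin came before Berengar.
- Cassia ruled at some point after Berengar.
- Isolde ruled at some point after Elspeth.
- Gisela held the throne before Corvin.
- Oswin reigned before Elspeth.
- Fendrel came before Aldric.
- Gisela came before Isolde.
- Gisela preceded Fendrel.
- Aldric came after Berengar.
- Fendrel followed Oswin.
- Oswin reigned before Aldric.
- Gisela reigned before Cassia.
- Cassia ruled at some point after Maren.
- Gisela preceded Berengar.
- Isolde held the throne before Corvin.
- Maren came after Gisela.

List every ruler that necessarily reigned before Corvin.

Directly stated before Corvin: Elspeth, Gisela, and Isolde.
Berengar reaches Corvin via Berengar → Cassia → Elspeth → Corvin.
Cassia reaches Corvin via Cassia → Elspeth → Corvin.
Fendrel reaches Corvin via Fendrel → Isolde → Corvin.
Likewise Maren and Oswin each reach Corvin by chaining the stated constraints.

Berengar, Cassia, Elspeth, Fendrel, Gisela, Isolde, Maren, Oswin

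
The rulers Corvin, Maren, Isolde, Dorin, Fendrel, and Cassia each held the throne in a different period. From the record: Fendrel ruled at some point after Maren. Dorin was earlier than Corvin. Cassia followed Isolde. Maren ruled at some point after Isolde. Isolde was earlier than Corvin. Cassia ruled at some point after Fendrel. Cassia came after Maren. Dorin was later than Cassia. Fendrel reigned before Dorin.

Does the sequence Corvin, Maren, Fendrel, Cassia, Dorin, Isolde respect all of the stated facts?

no

The constraints require Dorin before Corvin, but in the proposed sequence Corvin appears ahead of Dorin. That one violation is enough.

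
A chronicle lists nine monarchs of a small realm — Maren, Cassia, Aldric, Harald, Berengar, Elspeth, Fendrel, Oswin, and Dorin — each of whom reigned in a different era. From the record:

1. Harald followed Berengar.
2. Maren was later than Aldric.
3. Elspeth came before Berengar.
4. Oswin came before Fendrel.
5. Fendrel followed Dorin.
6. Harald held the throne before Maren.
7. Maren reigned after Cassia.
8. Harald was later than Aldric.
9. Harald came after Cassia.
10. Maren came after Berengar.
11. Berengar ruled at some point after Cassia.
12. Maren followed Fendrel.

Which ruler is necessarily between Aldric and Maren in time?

Harald

Tracing the constraints gives Aldric → Harald → Maren, so Harald sits after Aldric and before Maren.
No other ruler is forced both after Aldric and before Maren.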